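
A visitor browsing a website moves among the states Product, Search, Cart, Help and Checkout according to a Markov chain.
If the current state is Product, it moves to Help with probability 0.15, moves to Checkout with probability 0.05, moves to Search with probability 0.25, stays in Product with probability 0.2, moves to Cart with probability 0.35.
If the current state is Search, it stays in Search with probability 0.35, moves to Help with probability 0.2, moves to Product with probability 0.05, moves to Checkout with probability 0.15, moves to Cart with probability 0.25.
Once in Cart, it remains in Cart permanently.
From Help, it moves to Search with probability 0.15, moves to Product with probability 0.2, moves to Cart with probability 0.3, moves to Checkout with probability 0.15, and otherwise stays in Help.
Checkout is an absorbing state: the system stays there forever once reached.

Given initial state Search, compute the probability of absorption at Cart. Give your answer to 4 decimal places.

Let h(s) be the probability of absorption at Cart starting from transient state s. Then h(Cart) = 1 and h(Checkout) = 0. By first-step analysis:
h(Product) = 0.2·h(Product) + 0.25·h(Search) + 0.35·1 + 0.15·h(Help) + 0.05·0
h(Search) = 0.05·h(Product) + 0.35·h(Search) + 0.25·1 + 0.2·h(Help) + 0.15·0
h(Help) = 0.2·h(Product) + 0.15·h(Search) + 0.3·1 + 0.2·h(Help) + 0.15·0
Solving: h(Product) = 0.7723, h(Search) = 0.6567, h(Help) = 0.6912.
Starting from Search, the probability is 0.6567.

0.6567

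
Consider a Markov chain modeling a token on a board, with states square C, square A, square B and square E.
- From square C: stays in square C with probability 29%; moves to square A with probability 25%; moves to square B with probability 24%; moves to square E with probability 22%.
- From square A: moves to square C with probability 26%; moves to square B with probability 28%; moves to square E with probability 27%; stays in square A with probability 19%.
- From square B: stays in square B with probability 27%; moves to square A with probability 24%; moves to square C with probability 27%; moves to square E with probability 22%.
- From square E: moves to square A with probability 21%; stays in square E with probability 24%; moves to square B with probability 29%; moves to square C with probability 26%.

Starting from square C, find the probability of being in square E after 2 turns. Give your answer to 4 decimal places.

0.2369

Propagate the distribution vector 2 turns from square C.
After 0 turns: (1.0000, 0.0000, 0.0000, 0.0000)
After 1 turn: (0.2900, 0.2500, 0.2400, 0.2200)
After 2 turns: (0.2711, 0.2238, 0.2682, 0.2369)
P(in square E after 2 turns) = 0.2369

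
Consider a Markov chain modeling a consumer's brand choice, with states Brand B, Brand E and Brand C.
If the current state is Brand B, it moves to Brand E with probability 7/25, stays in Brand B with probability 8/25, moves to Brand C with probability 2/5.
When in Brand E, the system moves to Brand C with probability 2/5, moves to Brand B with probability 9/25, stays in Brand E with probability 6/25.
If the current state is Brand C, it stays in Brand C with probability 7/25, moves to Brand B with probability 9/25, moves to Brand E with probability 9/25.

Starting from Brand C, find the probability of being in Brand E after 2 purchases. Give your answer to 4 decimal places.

0.2880

Sum over the intermediate state after 1 purchase:
P = P(Brand C→Brand B)·P(Brand B→Brand E) + P(Brand C→Brand E)·P(Brand E→Brand E) + P(Brand C→Brand C)·P(Brand C→Brand E)
  = 0.36×0.28 + 0.36×0.24 + 0.28×0.36
  = 0.1008 + 0.0864 + 0.1008 = 0.2880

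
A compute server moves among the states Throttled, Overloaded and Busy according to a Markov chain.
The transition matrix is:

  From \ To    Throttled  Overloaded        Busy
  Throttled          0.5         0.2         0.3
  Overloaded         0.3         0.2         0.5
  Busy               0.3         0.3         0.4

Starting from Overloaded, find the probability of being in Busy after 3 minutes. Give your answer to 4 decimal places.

0.3890

Propagate the distribution vector 3 minutes from Overloaded.
After 0 minutes: (0.0000, 1.0000, 0.0000)
After 1 minute: (0.3000, 0.2000, 0.5000)
After 2 minutes: (0.3600, 0.2500, 0.3900)
After 3 minutes: (0.3720, 0.2390, 0.3890)
P(in Busy after 3 minutes) = 0.3890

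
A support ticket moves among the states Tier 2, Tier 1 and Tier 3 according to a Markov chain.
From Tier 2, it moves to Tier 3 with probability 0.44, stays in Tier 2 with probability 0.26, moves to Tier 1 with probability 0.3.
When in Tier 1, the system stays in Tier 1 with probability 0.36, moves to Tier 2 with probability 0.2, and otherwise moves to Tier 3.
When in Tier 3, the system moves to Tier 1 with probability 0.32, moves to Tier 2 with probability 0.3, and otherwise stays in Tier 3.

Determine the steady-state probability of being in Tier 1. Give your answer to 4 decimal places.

0.3280

Let the stationary distribution be π with π = πP and π_1 + π_2 + π_3 = 1.
π_1 = 0.26·π_1 + 0.2·π_2 + 0.3·π_3
π_2 = 0.3·π_1 + 0.36·π_2 + 0.32·π_3
Solving with the normalization constraint gives π = (0.2569, 0.3280, 0.4151).
So the stationary probability of Tier 1 is 0.3280.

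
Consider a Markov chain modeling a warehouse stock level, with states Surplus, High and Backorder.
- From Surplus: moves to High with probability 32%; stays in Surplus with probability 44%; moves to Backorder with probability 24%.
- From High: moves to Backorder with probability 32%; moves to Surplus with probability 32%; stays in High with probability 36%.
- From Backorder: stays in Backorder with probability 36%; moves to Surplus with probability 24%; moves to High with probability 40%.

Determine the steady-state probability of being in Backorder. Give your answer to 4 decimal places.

0.3053

Let the stationary distribution be π with π = πP and π_1 + π_2 + π_3 = 1.
π_1 = 0.44·π_1 + 0.32·π_2 + 0.24·π_3
π_2 = 0.32·π_1 + 0.36·π_2 + 0.4·π_3
Solving with the normalization constraint gives π = (0.3359, 0.3588, 0.3053).
So the stationary probability of Backorder is 0.3053.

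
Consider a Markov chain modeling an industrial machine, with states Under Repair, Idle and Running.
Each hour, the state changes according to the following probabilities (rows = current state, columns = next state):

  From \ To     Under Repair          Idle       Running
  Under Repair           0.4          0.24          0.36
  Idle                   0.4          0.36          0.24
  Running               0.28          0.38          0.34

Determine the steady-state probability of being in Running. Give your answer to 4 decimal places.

0.3150

Let the stationary distribution be π with π = πP and π_1 + π_2 + π_3 = 1.
π_1 = 0.4·π_1 + 0.4·π_2 + 0.28·π_3
π_2 = 0.24·π_1 + 0.36·π_2 + 0.38·π_3
Solving with the normalization constraint gives π = (0.3622, 0.3228, 0.3150).
So the stationary probability of Running is 0.3150.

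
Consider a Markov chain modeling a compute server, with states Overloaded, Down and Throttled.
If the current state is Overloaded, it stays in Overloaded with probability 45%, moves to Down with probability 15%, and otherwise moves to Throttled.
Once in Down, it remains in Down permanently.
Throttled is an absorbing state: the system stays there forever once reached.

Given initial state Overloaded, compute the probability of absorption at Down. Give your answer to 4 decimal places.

Let h(s) be the probability of absorption at Down starting from transient state s. Then h(Down) = 1 and h(Throttled) = 0. By first-step analysis:
h(Overloaded) = 0.45·h(Overloaded) + 0.15·1 + 0.4·0
Solving: h(Overloaded) = 0.2727.
Starting from Overloaded, the probability is 0.2727.

0.2727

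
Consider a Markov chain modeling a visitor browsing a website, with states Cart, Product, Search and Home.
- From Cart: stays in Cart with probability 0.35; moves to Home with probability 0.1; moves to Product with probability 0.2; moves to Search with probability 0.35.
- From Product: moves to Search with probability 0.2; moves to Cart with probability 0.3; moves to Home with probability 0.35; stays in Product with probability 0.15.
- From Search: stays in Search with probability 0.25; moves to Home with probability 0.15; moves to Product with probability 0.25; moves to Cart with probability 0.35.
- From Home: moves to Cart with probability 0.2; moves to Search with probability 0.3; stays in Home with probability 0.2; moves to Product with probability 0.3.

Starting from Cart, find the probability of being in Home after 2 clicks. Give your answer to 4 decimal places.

0.1775

Propagate the distribution vector 2 clicks from Cart.
After 0 clicks: (1.0000, 0.0000, 0.0000, 0.0000)
After 1 click: (0.3500, 0.2000, 0.3500, 0.1000)
After 2 clicks: (0.3250, 0.2175, 0.2800, 0.1775)
P(in Home after 2 clicks) = 0.1775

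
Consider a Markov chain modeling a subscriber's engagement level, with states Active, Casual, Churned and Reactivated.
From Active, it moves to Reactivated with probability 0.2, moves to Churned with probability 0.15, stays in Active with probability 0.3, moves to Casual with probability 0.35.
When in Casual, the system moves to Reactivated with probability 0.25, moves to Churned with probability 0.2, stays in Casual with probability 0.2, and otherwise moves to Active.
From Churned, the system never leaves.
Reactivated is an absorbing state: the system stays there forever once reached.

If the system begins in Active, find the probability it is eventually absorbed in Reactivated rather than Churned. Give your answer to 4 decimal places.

Let h(s) be the probability of absorption at Reactivated starting from transient state s. Then h(Reactivated) = 1 and h(Churned) = 0. By first-step analysis:
h(Active) = 0.3·h(Active) + 0.35·h(Casual) + 0.15·0 + 0.2·1
h(Casual) = 0.35·h(Active) + 0.2·h(Casual) + 0.2·0 + 0.25·1
Solving: h(Active) = 0.5657, h(Casual) = 0.5600.
Starting from Active, the probability is 0.5657.

0.5657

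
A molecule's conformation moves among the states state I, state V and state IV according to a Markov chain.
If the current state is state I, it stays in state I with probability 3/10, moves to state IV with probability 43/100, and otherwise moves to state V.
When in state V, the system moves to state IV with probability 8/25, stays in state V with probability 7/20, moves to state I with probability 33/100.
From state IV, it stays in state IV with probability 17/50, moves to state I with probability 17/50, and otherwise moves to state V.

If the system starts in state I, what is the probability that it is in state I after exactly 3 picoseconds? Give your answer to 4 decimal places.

Propagate the distribution vector 3 picoseconds from state I.
After 0 picoseconds: (1.0000, 0.0000, 0.0000)
After 1 picosecond: (0.3000, 0.2700, 0.4300)
After 2 picoseconds: (0.3253, 0.3131, 0.3616)
After 3 picoseconds: (0.3239, 0.3131, 0.3630)
P(in state I after 3 picoseconds) = 0.3239

0.3239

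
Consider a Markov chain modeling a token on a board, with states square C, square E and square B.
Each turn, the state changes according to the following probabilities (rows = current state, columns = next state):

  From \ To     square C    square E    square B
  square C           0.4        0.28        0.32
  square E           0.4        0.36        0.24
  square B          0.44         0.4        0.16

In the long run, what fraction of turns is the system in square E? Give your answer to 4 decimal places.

Let the stationary distribution be π with π = πP and π_1 + π_2 + π_3 = 1.
π_1 = 0.4·π_1 + 0.4·π_2 + 0.44·π_3
π_2 = 0.28·π_1 + 0.36·π_2 + 0.4·π_3
Solving with the normalization constraint gives π = (0.4101, 0.3373, 0.2526).
So the stationary probability of square E is 0.3373.

0.3373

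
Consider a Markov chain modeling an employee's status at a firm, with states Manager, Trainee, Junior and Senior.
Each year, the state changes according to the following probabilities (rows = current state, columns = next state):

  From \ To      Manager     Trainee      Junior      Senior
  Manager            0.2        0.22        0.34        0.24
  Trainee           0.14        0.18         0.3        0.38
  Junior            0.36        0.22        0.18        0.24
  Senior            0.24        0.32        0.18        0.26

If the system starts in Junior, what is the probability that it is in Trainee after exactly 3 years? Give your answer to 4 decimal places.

Propagate the distribution vector 3 years from Junior.
After 0 years: (0.0000, 0.0000, 1.0000, 0.0000)
After 1 year: (0.3600, 0.2200, 0.1800, 0.2400)
After 2 years: (0.2252, 0.2352, 0.2640, 0.2756)
After 3 years: (0.2392, 0.2382, 0.2443, 0.2784)
P(in Trainee after 3 years) = 0.2382

0.2382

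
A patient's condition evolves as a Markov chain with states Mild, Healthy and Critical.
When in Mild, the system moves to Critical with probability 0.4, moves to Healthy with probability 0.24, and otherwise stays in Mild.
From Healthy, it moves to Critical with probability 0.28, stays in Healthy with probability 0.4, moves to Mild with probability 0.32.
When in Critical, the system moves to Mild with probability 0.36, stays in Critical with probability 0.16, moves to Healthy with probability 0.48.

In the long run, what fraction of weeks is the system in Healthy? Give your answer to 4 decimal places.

Let the stationary distribution be π with π = πP and π_1 + π_2 + π_3 = 1.
π_1 = 0.36·π_1 + 0.32·π_2 + 0.36·π_3
π_2 = 0.24·π_1 + 0.4·π_2 + 0.48·π_3
Solving with the normalization constraint gives π = (0.3453, 0.3677, 0.2870).
So the stationary probability of Healthy is 0.3677.

0.3677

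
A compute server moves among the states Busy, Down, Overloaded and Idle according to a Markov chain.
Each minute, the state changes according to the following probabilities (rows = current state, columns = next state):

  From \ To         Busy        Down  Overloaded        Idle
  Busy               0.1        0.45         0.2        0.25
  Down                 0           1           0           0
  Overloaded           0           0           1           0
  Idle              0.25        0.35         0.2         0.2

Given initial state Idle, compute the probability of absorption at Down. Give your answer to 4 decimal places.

0.6502

Let h(s) be the probability of absorption at Down starting from transient state s. Then h(Down) = 1 and h(Overloaded) = 0. By first-step analysis:
h(Busy) = 0.1·h(Busy) + 0.45·1 + 0.2·0 + 0.25·h(Idle)
h(Idle) = 0.25·h(Busy) + 0.35·1 + 0.2·0 + 0.2·h(Idle)
Solving: h(Busy) = 0.6806, h(Idle) = 0.6502.
Starting from Idle, the probability is 0.6502.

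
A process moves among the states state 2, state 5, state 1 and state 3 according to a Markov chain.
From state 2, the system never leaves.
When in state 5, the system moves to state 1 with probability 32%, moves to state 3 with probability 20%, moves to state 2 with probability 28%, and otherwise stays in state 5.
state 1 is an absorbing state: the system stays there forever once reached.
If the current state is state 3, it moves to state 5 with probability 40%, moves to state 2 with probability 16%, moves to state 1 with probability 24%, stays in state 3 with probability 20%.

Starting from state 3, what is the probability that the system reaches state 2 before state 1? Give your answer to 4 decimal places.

Let h(s) be the probability of absorption at state 2 starting from transient state s. Then h(state 2) = 1 and h(state 1) = 0. By first-step analysis:
h(state 5) = 0.28·1 + 0.2·h(state 5) + 0.32·0 + 0.2·h(state 3)
h(state 3) = 0.16·1 + 0.4·h(state 5) + 0.24·0 + 0.2·h(state 3)
Solving: h(state 5) = 0.4571, h(state 3) = 0.4286.
Starting from state 3, the probability is 0.4286.

0.4286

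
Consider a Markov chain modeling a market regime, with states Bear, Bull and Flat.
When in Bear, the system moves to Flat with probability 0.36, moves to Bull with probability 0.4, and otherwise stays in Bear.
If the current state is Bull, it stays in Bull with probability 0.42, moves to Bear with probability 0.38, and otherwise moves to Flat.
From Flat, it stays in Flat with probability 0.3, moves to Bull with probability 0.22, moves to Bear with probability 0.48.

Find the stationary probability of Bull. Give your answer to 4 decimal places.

Let the stationary distribution be π with π = πP and π_1 + π_2 + π_3 = 1.
π_1 = 0.24·π_1 + 0.38·π_2 + 0.48·π_3
π_2 = 0.4·π_1 + 0.42·π_2 + 0.22·π_3
Solving with the normalization constraint gives π = (0.3584, 0.3556, 0.2859).
So the stationary probability of Bull is 0.3556.

0.3556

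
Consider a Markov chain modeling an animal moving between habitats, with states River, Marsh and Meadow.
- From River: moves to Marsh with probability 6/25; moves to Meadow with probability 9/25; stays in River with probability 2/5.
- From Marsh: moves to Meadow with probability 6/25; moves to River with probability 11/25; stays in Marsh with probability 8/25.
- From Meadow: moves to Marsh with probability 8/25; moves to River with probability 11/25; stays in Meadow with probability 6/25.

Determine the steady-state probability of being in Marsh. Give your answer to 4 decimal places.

0.2862

Let the stationary distribution be π with π = πP and π_1 + π_2 + π_3 = 1.
π_1 = 0.4·π_1 + 0.44·π_2 + 0.44·π_3
π_2 = 0.24·π_1 + 0.32·π_2 + 0.32·π_3
Solving with the normalization constraint gives π = (0.4231, 0.2862, 0.2908).
So the stationary probability of Marsh is 0.2862.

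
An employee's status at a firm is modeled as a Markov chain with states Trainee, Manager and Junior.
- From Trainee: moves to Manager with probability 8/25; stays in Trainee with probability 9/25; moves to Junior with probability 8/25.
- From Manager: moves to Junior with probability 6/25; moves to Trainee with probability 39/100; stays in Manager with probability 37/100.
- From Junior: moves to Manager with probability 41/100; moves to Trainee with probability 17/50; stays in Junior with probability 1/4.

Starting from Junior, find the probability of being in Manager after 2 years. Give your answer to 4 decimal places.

Sum over the intermediate state after 1 year:
P = P(Junior→Trainee)·P(Trainee→Manager) + P(Junior→Manager)·P(Manager→Manager) + P(Junior→Junior)·P(Junior→Manager)
  = 0.34×0.32 + 0.41×0.37 + 0.25×0.41
  = 0.1088 + 0.1517 + 0.1025 = 0.3630

0.3630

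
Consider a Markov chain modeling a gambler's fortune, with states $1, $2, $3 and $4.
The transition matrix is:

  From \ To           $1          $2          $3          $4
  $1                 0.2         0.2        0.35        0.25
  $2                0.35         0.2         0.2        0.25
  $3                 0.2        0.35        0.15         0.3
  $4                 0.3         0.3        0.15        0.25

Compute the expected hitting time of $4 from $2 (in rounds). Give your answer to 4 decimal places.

3.8243

Let t(s) be the expected number of rounds to first reach $4 from state s, with t($4) = 0. Conditioning on the first round:
t($1) = 1 + 0.2·t($1) + 0.2·t($2) + 0.35·t($3)
t($2) = 1 + 0.35·t($1) + 0.2·t($2) + 0.2·t($3)
t($3) = 1 + 0.2·t($1) + 0.35·t($2) + 0.15·t($3)
Solving: t($1) = 3.8010, t($2) = 3.8243, t($3) = 3.6455.
Expected rounds from $2 to $4: 3.8243.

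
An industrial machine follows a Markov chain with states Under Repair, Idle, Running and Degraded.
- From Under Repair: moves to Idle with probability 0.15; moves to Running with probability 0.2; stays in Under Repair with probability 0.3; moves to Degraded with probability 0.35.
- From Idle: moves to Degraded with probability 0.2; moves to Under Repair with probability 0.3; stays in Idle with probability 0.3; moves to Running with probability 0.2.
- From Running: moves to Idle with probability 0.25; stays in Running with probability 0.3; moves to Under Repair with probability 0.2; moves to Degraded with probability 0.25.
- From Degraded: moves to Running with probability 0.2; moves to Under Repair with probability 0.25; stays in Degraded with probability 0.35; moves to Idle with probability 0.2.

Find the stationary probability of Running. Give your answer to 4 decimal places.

Let the stationary distribution be π with π = πP and π_1 + π_2 + π_3 + π_4 = 1.
π_1 = 0.3·π_1 + 0.3·π_2 + 0.2·π_3 + 0.25·π_4
π_2 = 0.15·π_1 + 0.3·π_2 + 0.25·π_3 + 0.2·π_4
π_3 = 0.2·π_1 + 0.2·π_2 + 0.3·π_3 + 0.2·π_4
Solving with the normalization constraint gives π = (0.2630, 0.2200, 0.2222, 0.2948).
So the stationary probability of Running is 0.2222.

0.2222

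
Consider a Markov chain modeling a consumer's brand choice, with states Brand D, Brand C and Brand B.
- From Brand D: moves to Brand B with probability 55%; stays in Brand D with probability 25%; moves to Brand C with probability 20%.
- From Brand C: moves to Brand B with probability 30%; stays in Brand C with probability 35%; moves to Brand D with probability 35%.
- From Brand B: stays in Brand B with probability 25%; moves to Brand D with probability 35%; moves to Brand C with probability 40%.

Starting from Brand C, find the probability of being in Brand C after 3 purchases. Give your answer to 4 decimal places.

0.3214

Propagate the distribution vector 3 purchases from Brand C.
After 0 purchases: (0.0000, 1.0000, 0.0000)
After 1 purchase: (0.3500, 0.3500, 0.3000)
After 2 purchases: (0.3150, 0.3125, 0.3725)
After 3 purchases: (0.3185, 0.3214, 0.3601)
P(in Brand C after 3 purchases) = 0.3214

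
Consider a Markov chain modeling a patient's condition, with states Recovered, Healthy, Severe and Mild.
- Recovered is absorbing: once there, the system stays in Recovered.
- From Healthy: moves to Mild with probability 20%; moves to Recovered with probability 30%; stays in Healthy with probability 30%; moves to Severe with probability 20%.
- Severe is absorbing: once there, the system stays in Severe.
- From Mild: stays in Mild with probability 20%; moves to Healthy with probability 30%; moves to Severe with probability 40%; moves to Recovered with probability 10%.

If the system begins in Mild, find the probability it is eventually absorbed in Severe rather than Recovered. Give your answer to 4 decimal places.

0.6800

Let h(s) be the probability of absorption at Severe starting from transient state s. Then h(Severe) = 1 and h(Recovered) = 0. By first-step analysis:
h(Healthy) = 0.3·0 + 0.3·h(Healthy) + 0.2·1 + 0.2·h(Mild)
h(Mild) = 0.1·0 + 0.3·h(Healthy) + 0.4·1 + 0.2·h(Mild)
Solving: h(Healthy) = 0.4800, h(Mild) = 0.6800.
Starting from Mild, the probability is 0.6800.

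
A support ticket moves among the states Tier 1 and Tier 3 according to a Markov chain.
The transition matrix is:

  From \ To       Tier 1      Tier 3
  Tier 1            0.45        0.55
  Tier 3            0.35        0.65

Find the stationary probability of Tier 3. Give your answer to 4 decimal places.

0.6111

Let the stationary distribution be π with π = πP and π_1 + π_2 = 1.
π_1 = 0.45·π_1 + 0.35·π_2
Solving with the normalization constraint gives π = (0.3889, 0.6111).
So the stationary probability of Tier 3 is 0.6111.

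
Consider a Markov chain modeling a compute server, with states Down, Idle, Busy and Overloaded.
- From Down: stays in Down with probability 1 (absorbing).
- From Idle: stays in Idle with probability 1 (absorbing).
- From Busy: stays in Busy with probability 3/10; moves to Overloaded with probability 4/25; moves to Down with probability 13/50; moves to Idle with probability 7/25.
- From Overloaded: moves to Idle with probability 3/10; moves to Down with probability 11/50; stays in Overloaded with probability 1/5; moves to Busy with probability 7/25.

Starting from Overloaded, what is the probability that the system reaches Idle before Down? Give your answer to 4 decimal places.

Let h(s) be the probability of absorption at Idle starting from transient state s. Then h(Idle) = 1 and h(Down) = 0. By first-step analysis:
h(Busy) = 0.26·0 + 0.28·1 + 0.3·h(Busy) + 0.16·h(Overloaded)
h(Overloaded) = 0.22·0 + 0.3·1 + 0.28·h(Busy) + 0.2·h(Overloaded)
Solving: h(Busy) = 0.5280, h(Overloaded) = 0.5598.
Starting from Overloaded, the probability is 0.5598.

0.5598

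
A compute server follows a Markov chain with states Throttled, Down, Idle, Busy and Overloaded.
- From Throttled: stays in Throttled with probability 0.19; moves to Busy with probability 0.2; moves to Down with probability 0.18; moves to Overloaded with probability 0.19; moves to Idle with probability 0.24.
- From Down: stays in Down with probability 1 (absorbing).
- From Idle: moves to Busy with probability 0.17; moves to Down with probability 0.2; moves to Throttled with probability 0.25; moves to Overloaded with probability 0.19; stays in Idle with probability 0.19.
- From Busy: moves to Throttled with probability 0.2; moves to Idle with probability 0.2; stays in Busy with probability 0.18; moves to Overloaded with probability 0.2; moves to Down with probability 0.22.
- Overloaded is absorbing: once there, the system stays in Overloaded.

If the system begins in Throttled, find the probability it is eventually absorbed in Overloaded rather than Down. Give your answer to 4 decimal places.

0.4999

Let h(s) be the probability of absorption at Overloaded starting from transient state s. Then h(Overloaded) = 1 and h(Down) = 0. By first-step analysis:
h(Throttled) = 0.19·h(Throttled) + 0.18·0 + 0.24·h(Idle) + 0.2·h(Busy) + 0.19·1
h(Idle) = 0.25·h(Throttled) + 0.2·0 + 0.19·h(Idle) + 0.17·h(Busy) + 0.19·1
h(Busy) = 0.2·h(Throttled) + 0.22·0 + 0.2·h(Idle) + 0.18·h(Busy) + 0.2·1
Solving: h(Throttled) = 0.4999, h(Idle) = 0.4907, h(Busy) = 0.4855.
Starting from Throttled, the probability is 0.4999.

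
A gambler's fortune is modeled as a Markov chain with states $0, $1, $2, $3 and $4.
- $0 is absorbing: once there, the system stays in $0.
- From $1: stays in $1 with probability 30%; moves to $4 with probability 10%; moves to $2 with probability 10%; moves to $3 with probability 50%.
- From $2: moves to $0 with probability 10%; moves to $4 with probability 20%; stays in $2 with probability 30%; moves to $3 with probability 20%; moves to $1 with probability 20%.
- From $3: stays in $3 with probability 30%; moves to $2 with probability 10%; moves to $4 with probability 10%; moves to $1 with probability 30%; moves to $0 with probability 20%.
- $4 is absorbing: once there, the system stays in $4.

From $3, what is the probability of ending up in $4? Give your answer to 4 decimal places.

0.4639

Let h(s) be the probability of absorption at $4 starting from transient state s. Then h($4) = 1 and h($0) = 0. By first-step analysis:
h($1) = 0.3·h($1) + 0.1·h($2) + 0.5·h($3) + 0.1·1
h($2) = 0.1·0 + 0.2·h($1) + 0.3·h($2) + 0.2·h($3) + 0.2·1
h($3) = 0.2·0 + 0.3·h($1) + 0.1·h($2) + 0.3·h($3) + 0.1·1
Solving: h($1) = 0.5567, h($2) = 0.5773, h($3) = 0.4639.
Starting from $3, the probability is 0.4639.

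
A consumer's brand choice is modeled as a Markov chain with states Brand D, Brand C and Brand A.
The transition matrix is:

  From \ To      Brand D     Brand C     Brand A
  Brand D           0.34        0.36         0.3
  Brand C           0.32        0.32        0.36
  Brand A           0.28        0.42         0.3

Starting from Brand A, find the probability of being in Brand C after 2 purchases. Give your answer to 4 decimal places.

Sum over the intermediate state after 1 purchase:
P = P(Brand A→Brand D)·P(Brand D→Brand C) + P(Brand A→Brand C)·P(Brand C→Brand C) + P(Brand A→Brand A)·P(Brand A→Brand C)
  = 0.28×0.36 + 0.42×0.32 + 0.3×0.42
  = 0.1008 + 0.1344 + 0.1260 = 0.3612

0.3612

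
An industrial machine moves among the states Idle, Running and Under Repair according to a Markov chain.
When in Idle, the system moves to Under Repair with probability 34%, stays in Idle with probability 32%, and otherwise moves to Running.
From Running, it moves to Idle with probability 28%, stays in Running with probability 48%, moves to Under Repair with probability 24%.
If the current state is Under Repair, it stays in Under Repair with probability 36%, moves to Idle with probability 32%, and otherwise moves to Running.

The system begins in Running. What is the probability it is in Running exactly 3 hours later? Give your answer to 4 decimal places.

0.3904

Propagate the distribution vector 3 hours from Running.
After 0 hours: (0.0000, 1.0000, 0.0000)
After 1 hour: (0.2800, 0.4800, 0.2400)
After 2 hours: (0.3008, 0.4024, 0.2968)
After 3 hours: (0.3039, 0.3904, 0.3057)
P(in Running after 3 hours) = 0.3904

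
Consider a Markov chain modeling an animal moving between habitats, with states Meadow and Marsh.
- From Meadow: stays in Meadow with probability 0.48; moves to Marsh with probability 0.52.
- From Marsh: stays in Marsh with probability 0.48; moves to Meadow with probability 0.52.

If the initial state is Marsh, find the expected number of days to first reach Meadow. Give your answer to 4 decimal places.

Let t(s) be the expected number of days to first reach Meadow from state s, with t(Meadow) = 0. Conditioning on the first day:
t(Marsh) = 1 + 0.48·t(Marsh)
Solving: t(Marsh) = 1.9231.
Expected days from Marsh to Meadow: 1.9231.

1.9231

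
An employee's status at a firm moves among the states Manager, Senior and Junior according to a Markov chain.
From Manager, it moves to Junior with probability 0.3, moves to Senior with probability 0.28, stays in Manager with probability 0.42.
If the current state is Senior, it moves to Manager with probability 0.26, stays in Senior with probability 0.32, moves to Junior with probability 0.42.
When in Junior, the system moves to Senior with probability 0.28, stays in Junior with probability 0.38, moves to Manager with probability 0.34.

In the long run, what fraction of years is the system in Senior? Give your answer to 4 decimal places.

Let the stationary distribution be π with π = πP and π_1 + π_2 + π_3 = 1.
π_1 = 0.42·π_1 + 0.26·π_2 + 0.34·π_3
π_2 = 0.28·π_1 + 0.32·π_2 + 0.28·π_3
Solving with the normalization constraint gives π = (0.3442, 0.2917, 0.3641).
So the stationary probability of Senior is 0.2917.

0.2917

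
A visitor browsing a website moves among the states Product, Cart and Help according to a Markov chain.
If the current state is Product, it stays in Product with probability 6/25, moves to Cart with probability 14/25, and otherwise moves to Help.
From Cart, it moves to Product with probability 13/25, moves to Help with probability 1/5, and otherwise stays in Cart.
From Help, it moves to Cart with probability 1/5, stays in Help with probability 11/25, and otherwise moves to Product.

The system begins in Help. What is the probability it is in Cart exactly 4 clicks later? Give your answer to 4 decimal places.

0.3627

Propagate the distribution vector 4 clicks from Help.
After 0 clicks: (0.0000, 0.0000, 1.0000)
After 1 click: (0.3600, 0.2000, 0.4400)
After 2 clicks: (0.3488, 0.3456, 0.3056)
After 3 clicks: (0.3734, 0.3532, 0.2733)
After 4 clicks: (0.3717, 0.3627, 0.2656)
P(in Cart after 4 clicks) = 0.3627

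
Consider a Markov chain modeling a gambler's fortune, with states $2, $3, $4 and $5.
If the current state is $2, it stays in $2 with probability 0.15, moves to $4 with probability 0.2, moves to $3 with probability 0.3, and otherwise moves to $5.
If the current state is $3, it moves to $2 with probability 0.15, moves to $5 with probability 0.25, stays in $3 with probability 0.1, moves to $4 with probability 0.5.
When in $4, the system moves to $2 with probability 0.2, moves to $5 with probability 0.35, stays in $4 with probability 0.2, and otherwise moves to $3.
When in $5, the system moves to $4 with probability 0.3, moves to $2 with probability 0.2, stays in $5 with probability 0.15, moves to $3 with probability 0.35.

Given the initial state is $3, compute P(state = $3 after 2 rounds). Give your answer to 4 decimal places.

0.2675

Propagate the distribution vector 2 rounds from $3.
After 0 rounds: (0.0000, 1.0000, 0.0000, 0.0000)
After 1 round: (0.1500, 0.1000, 0.5000, 0.2500)
After 2 rounds: (0.1875, 0.2675, 0.2550, 0.2900)
P(in $3 after 2 rounds) = 0.2675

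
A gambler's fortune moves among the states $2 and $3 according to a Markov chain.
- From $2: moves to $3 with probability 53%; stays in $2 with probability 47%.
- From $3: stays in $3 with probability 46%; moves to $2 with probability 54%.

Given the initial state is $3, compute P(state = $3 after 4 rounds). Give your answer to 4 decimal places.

0.4953

Propagate the distribution vector 4 rounds from $3.
After 0 rounds: (0.0000, 1.0000)
After 1 round: (0.5400, 0.4600)
After 2 rounds: (0.5022, 0.4978)
After 3 rounds: (0.5048, 0.4952)
After 4 rounds: (0.5047, 0.4953)
P(in $3 after 4 rounds) = 0.4953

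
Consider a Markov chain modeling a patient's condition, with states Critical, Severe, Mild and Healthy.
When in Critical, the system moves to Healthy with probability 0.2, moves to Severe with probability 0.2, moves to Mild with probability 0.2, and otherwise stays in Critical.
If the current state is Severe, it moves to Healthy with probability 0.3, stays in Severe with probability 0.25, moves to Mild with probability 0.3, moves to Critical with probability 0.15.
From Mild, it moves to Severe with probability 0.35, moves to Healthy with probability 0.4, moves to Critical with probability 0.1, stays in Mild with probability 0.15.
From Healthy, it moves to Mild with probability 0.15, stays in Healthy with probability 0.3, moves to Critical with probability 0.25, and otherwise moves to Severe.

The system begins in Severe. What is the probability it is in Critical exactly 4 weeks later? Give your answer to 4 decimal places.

0.2254

Propagate the distribution vector 4 weeks from Severe.
After 0 weeks: (0.0000, 1.0000, 0.0000, 0.0000)
After 1 week: (0.1500, 0.2500, 0.3000, 0.3000)
After 2 weeks: (0.2025, 0.2875, 0.1950, 0.3150)
After 3 weeks: (0.2224, 0.2751, 0.2033, 0.2993)
After 4 weeks: (0.2254, 0.2742, 0.2024, 0.2981)
P(in Critical after 4 weeks) = 0.2254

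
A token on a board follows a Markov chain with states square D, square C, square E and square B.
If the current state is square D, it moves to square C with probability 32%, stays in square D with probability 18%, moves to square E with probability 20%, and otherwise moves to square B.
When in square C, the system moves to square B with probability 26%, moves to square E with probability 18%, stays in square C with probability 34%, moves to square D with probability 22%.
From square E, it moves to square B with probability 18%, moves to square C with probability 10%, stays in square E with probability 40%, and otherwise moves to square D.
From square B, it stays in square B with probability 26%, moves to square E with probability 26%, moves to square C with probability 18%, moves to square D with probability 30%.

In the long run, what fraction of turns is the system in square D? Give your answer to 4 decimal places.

Let the stationary distribution be π with π = πP and π_1 + π_2 + π_3 + π_4 = 1.
π_1 = 0.18·π_1 + 0.22·π_2 + 0.32·π_3 + 0.3·π_4
π_2 = 0.32·π_1 + 0.34·π_2 + 0.1·π_3 + 0.18·π_4
π_3 = 0.2·π_1 + 0.18·π_2 + 0.4·π_3 + 0.26·π_4
Solving with the normalization constraint gives π = (0.2560, 0.2319, 0.2629, 0.2492).
So the stationary probability of square D is 0.2560.

0.2560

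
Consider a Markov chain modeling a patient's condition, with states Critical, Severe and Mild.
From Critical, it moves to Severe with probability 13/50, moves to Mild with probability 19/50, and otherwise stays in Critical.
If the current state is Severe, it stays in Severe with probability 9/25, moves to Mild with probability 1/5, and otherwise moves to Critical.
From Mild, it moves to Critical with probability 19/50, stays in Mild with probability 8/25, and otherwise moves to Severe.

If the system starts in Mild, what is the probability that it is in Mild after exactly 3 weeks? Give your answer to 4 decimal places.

0.3071

Propagate the distribution vector 3 weeks from Mild.
After 0 weeks: (0.0000, 0.0000, 1.0000)
After 1 week: (0.3800, 0.3000, 0.3200)
After 2 weeks: (0.3904, 0.3028, 0.3068)
After 3 weeks: (0.3904, 0.3026, 0.3071)
P(in Mild after 3 weeks) = 0.3071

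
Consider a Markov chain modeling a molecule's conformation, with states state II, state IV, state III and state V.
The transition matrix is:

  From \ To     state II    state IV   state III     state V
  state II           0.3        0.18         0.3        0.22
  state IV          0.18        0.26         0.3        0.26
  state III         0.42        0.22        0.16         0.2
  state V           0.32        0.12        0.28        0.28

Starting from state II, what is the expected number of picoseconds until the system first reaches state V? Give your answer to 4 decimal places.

Let t(s) be the expected number of picoseconds to first reach state V from state s, with t(state V) = 0. Conditioning on the first picosecond:
t(state II) = 1 + 0.3·t(state II) + 0.18·t(state IV) + 0.3·t(state III)
t(state IV) = 1 + 0.18·t(state II) + 0.26·t(state IV) + 0.3·t(state III)
t(state III) = 1 + 0.42·t(state II) + 0.22·t(state IV) + 0.16·t(state III)
Solving: t(state II) = 4.4839, t(state IV) = 4.2889, t(state III) = 4.5557.
Expected picoseconds from state II to state V: 4.4839.

4.4839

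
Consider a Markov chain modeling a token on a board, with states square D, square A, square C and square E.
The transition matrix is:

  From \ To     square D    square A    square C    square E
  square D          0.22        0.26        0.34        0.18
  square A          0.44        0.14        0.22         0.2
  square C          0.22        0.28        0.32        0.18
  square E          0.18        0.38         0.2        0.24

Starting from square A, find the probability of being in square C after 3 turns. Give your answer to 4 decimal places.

0.2743

Propagate the distribution vector 3 turns from square A.
After 0 turns: (0.0000, 1.0000, 0.0000, 0.0000)
After 1 turn: (0.4400, 0.1400, 0.2200, 0.2000)
After 2 turns: (0.2428, 0.2716, 0.2908, 0.1948)
After 3 turns: (0.2720, 0.2566, 0.2743, 0.1971)
P(in square C after 3 turns) = 0.2743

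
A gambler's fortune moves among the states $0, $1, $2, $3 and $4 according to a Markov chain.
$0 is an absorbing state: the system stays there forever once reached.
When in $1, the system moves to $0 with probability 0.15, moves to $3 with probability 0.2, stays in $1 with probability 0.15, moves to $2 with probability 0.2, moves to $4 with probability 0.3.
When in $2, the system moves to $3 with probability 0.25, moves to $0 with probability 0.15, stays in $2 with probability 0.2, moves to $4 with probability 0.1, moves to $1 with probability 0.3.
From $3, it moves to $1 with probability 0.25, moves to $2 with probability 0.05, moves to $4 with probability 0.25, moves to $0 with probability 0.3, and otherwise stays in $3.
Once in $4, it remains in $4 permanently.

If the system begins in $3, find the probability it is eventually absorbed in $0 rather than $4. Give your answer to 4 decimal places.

0.5037

Let h(s) be the probability of absorption at $0 starting from transient state s. Then h($0) = 1 and h($4) = 0. By first-step analysis:
h($1) = 0.15·1 + 0.15·h($1) + 0.2·h($2) + 0.2·h($3) + 0.3·0
h($2) = 0.15·1 + 0.3·h($1) + 0.2·h($2) + 0.25·h($3) + 0.1·0
h($3) = 0.3·1 + 0.25·h($1) + 0.05·h($2) + 0.15·h($3) + 0.25·0
Solving: h($1) = 0.4125, h($2) = 0.4996, h($3) = 0.5037.
Starting from $3, the probability is 0.5037.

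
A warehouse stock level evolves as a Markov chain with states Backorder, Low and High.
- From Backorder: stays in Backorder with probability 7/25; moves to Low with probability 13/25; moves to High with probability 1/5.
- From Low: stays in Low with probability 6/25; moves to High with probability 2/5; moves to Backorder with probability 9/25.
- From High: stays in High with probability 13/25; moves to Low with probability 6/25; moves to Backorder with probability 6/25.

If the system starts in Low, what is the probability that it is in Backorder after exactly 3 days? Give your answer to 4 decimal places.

0.2922

Propagate the distribution vector 3 days from Low.
After 0 days: (0.0000, 1.0000, 0.0000)
After 1 day: (0.3600, 0.2400, 0.4000)
After 2 days: (0.2832, 0.3408, 0.3760)
After 3 days: (0.2922, 0.3193, 0.3885)
P(in Backorder after 3 days) = 0.2922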